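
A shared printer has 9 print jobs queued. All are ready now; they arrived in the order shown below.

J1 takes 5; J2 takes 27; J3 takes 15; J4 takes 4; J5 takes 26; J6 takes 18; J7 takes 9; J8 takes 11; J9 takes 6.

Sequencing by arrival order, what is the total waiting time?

526

FIFO (arrival order): J1 J2 J3 J4 J5 J6 J7 J8 J9.
J1: waits 0, runs 0→5
J2: waits 5, runs 5→32
J3: waits 32, runs 32→47
J4: waits 47, runs 47→51
J5: waits 51, runs 51→77
J6: waits 77, runs 77→95
J7: waits 95, runs 95→104
J8: waits 104, runs 104→115
J9: waits 115, runs 115→121
Sum = 0+5+32+47+51+77+95+104+115 = 526.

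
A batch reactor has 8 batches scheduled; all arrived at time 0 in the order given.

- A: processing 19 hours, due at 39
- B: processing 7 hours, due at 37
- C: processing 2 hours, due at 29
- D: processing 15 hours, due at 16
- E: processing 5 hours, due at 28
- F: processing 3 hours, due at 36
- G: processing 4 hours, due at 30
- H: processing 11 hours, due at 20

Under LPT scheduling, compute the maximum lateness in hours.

LPT (decreasing processing time): A D H B E G F C.
A: 0→19, due 39, lateness -20
D: 19→34, due 16, lateness 18
H: 34→45, due 20, lateness 25
B: 45→52, due 37, lateness 15
E: 52→57, due 28, lateness 29
G: 57→61, due 30, lateness 31
F: 61→64, due 36, lateness 28
C: 64→66, due 29, lateness 37
Maximum = 37.

37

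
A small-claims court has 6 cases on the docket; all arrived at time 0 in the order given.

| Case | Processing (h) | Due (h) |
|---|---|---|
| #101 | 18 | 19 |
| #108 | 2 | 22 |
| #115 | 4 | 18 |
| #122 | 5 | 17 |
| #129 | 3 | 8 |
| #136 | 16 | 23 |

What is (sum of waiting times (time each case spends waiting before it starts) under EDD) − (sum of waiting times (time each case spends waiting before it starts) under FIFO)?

-38

EDD (increasing due date): #129 #122 #115 #101 #108 #136.
#129: waits 0, runs 0→3
#122: waits 3, runs 3→8
#115: waits 8, runs 8→12
#101: waits 12, runs 12→30
#108: waits 30, runs 30→32
#136: waits 32, runs 32→48
Sum = 0+3+8+12+30+32 = 85.
FIFO (arrival order): #101 #108 #115 #122 #129 #136.
#101: waits 0, runs 0→18
#108: waits 18, runs 18→20
#115: waits 20, runs 20→24
#122: waits 24, runs 24→29
#129: waits 29, runs 29→32
#136: waits 32, runs 32→48
Sum = 0+18+20+24+29+32 = 123.
Difference = 85 − 123 = -38.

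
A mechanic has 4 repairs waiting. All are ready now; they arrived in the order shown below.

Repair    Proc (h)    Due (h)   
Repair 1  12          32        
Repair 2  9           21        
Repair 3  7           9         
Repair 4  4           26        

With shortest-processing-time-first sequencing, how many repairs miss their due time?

SPT (increasing processing time): Repair 4 Repair 3 Repair 2 Repair 1.
Repair 4: 0→4, due 26, tardiness 0
Repair 3: 4→11, due 9, tardiness 2
Repair 2: 11→20, due 21, tardiness 0
Repair 1: 20→32, due 32, tardiness 0
Late repairs: 1.

1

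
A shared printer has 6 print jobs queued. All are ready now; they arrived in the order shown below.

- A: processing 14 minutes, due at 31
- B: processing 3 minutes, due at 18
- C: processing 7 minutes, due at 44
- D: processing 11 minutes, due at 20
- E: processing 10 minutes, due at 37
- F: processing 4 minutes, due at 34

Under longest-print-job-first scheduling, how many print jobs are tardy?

LPT (decreasing processing time): A D E C F B.
A: 0→14, due 31, tardiness 0
D: 14→25, due 20, tardiness 5
E: 25→35, due 37, tardiness 0
C: 35→42, due 44, tardiness 0
F: 42→46, due 34, tardiness 12
B: 46→49, due 18, tardiness 31
Late print jobs: 3.

3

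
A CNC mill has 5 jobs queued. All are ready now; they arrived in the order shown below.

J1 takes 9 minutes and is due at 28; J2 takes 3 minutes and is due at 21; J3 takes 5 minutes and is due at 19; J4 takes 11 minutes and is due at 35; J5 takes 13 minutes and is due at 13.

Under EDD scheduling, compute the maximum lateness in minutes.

6

EDD (increasing due date): J5 J3 J2 J1 J4.
J5: 0→13, due 13, lateness 0
J3: 13→18, due 19, lateness -1
J2: 18→21, due 21, lateness 0
J1: 21→30, due 28, lateness 2
J4: 30→41, due 35, lateness 6
Maximum = 6.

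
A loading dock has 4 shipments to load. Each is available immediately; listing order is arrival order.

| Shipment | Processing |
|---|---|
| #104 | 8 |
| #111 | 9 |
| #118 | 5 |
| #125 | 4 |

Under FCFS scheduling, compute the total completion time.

73

FIFO (arrival order): #104 #111 #118 #125.
#104: 0→8
#111: 8→17
#118: 17→22
#125: 22→26
Sum = 8+17+22+26 = 73.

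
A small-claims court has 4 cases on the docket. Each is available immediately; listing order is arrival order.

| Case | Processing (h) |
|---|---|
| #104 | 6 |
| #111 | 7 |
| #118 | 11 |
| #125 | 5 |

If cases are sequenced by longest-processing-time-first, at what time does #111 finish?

18

LPT (decreasing processing time): #118 #111 #104 #125.
#118: 0→11
#111: 11→18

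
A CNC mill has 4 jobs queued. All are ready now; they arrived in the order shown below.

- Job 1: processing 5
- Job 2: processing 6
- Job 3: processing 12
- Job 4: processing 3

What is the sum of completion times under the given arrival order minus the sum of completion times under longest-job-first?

-14

FIFO (arrival order): Job 1 Job 2 Job 3 Job 4.
Job 1: 0→5
Job 2: 5→11
Job 3: 11→23
Job 4: 23→26
Sum = 5+11+23+26 = 65.
LPT (decreasing processing time): Job 3 Job 2 Job 1 Job 4.
Job 3: 0→12
Job 2: 12→18
Job 1: 18→23
Job 4: 23→26
Sum = 12+18+23+26 = 79.
Difference = 65 − 79 = -14.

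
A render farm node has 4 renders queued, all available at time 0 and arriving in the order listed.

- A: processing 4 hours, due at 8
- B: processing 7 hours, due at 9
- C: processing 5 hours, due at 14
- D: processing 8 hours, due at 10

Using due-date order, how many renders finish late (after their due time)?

3

EDD (increasing due date): A B D C.
A: 0→4, due 8, tardiness 0
B: 4→11, due 9, tardiness 2
D: 11→19, due 10, tardiness 9
C: 19→24, due 14, tardiness 10
Late renders: 3.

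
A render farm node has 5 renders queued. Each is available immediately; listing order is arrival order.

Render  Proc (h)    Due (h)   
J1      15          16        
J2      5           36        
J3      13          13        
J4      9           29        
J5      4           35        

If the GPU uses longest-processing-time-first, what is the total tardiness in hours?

40

LPT (decreasing processing time): J1 J3 J4 J2 J5.
J1: 0→15, due 16, tardiness 0
J3: 15→28, due 13, tardiness 15
J4: 28→37, due 29, tardiness 8
J2: 37→42, due 36, tardiness 6
J5: 42→46, due 35, tardiness 11
Sum = 0+15+8+6+11 = 40.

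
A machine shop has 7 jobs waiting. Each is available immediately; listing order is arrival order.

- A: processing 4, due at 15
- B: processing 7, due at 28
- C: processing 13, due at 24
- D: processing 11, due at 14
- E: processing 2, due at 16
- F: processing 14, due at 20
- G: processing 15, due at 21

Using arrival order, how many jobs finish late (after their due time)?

4

FIFO (arrival order): A B C D E F G.
A: 0→4, due 15, tardiness 0
B: 4→11, due 28, tardiness 0
C: 11→24, due 24, tardiness 0
D: 24→35, due 14, tardiness 21
E: 35→37, due 16, tardiness 21
F: 37→51, due 20, tardiness 31
G: 51→66, due 21, tardiness 45
Late jobs: 4.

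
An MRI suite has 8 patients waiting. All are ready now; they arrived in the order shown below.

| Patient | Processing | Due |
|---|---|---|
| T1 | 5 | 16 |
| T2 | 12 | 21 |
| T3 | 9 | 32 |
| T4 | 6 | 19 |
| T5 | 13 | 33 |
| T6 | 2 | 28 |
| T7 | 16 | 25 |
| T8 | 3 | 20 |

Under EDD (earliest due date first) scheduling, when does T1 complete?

5

EDD (increasing due date): T1 T4 T8 T2 T7 T6 T3 T5.
T1: 0→5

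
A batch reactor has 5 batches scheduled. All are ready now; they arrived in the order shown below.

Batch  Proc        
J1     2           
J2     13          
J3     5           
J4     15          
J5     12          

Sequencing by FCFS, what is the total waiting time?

72

FIFO (arrival order): J1 J2 J3 J4 J5.
J1: waits 0, runs 0→2
J2: waits 2, runs 2→15
J3: waits 15, runs 15→20
J4: waits 20, runs 20→35
J5: waits 35, runs 35→47
Sum = 0+2+15+20+35 = 72.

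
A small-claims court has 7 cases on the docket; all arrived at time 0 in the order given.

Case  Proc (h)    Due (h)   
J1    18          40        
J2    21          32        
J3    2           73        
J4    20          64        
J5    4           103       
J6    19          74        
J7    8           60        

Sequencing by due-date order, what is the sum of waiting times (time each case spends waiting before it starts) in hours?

EDD (increasing due date): J2 J1 J7 J4 J3 J6 J5.
J2: waits 0, runs 0→21
J1: waits 21, runs 21→39
J7: waits 39, runs 39→47
J4: waits 47, runs 47→67
J3: waits 67, runs 67→69
J6: waits 69, runs 69→88
J5: waits 88, runs 88→92
Sum = 0+21+39+47+67+69+88 = 331.

331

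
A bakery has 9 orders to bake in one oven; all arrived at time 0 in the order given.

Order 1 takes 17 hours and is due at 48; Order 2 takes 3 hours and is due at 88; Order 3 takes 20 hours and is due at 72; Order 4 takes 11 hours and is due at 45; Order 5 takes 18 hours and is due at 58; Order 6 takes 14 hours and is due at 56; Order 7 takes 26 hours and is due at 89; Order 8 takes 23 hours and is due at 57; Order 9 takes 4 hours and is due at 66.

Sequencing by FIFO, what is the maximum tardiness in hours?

FIFO (arrival order): Order 1 Order 2 Order 3 Order 4 Order 5 Order 6 Order 7 Order 8 Order 9.
Order 1: 0→17, due 48, tardiness 0
Order 2: 17→20, due 88, tardiness 0
Order 3: 20→40, due 72, tardiness 0
Order 4: 40→51, due 45, tardiness 6
Order 5: 51→69, due 58, tardiness 11
Order 6: 69→83, due 56, tardiness 27
Order 7: 83→109, due 89, tardiness 20
Order 8: 109→132, due 57, tardiness 75
Order 9: 132→136, due 66, tardiness 70
Maximum = 75.

75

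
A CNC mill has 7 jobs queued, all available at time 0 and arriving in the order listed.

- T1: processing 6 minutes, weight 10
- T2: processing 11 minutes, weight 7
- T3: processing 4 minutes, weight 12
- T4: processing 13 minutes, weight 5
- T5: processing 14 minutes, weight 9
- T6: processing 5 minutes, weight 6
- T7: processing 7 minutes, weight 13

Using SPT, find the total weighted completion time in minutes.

SPT (increasing processing time): T3 T6 T1 T7 T2 T4 T5.
T3: finishes 4, weight 12, w·C = 48
T6: finishes 9, weight 6, w·C = 54
T1: finishes 15, weight 10, w·C = 150
T7: finishes 22, weight 13, w·C = 286
T2: finishes 33, weight 7, w·C = 231
T4: finishes 46, weight 5, w·C = 230
T5: finishes 60, weight 9, w·C = 540
Sum = 48+54+150+286+231+230+540 = 1539.

1539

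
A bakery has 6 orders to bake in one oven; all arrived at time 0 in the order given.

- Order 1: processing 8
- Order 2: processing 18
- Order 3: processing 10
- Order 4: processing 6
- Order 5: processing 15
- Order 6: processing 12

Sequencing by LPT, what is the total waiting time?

LPT (decreasing processing time): Order 2 Order 5 Order 6 Order 3 Order 1 Order 4.
Order 2: waits 0, runs 0→18
Order 5: waits 18, runs 18→33
Order 6: waits 33, runs 33→45
Order 3: waits 45, runs 45→55
Order 1: waits 55, runs 55→63
Order 4: waits 63, runs 63→69
Sum = 0+18+33+45+55+63 = 214.

214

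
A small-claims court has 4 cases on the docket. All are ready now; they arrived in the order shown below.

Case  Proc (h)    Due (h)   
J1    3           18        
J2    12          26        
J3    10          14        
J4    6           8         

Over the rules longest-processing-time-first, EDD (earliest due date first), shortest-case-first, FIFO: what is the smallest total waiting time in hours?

LPT (decreasing processing time): J2 J3 J4 J1.
J2: waits 0, runs 0→12
J3: waits 12, runs 12→22
J4: waits 22, runs 22→28
J1: waits 28, runs 28→31
Sum = 0+12+22+28 = 62.
EDD (increasing due date): J4 J3 J1 J2.
J4: waits 0, runs 0→6
J3: waits 6, runs 6→16
J1: waits 16, runs 16→19
J2: waits 19, runs 19→31
Sum = 0+6+16+19 = 41.
SPT (increasing processing time): J1 J4 J3 J2.
J1: waits 0, runs 0→3
J4: waits 3, runs 3→9
J3: waits 9, runs 9→19
J2: waits 19, runs 19→31
Sum = 0+3+9+19 = 31.
FIFO (arrival order): J1 J2 J3 J4.
J1: waits 0, runs 0→3
J2: waits 3, runs 3→15
J3: waits 15, runs 15→25
J4: waits 25, runs 25→31
Sum = 0+3+15+25 = 43.
LPT 62, EDD 41, SPT 31, FIFO 43 → minimum 31.

31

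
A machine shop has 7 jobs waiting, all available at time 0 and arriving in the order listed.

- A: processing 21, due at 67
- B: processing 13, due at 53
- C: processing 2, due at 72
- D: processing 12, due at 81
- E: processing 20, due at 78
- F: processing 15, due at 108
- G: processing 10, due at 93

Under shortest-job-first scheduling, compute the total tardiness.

26

SPT (increasing processing time): C G D B F E A.
C: 0→2, due 72, tardiness 0
G: 2→12, due 93, tardiness 0
D: 12→24, due 81, tardiness 0
B: 24→37, due 53, tardiness 0
F: 37→52, due 108, tardiness 0
E: 52→72, due 78, tardiness 0
A: 72→93, due 67, tardiness 26
Sum = 0+0+0+0+0+0+26 = 26.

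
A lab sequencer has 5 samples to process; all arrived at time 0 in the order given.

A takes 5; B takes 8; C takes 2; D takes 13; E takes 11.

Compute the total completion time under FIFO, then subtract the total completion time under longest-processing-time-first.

-45

FIFO (arrival order): A B C D E.
A: 0→5
B: 5→13
C: 13→15
D: 15→28
E: 28→39
Sum = 5+13+15+28+39 = 100.
LPT (decreasing processing time): D E B A C.
D: 0→13
E: 13→24
B: 24→32
A: 32→37
C: 37→39
Sum = 13+24+32+37+39 = 145.
Difference = 100 − 145 = -45.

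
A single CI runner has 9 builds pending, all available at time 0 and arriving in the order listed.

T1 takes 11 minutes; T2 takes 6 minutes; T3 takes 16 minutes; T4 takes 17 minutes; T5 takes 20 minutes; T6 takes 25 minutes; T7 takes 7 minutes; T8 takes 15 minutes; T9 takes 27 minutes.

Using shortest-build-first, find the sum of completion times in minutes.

562

SPT (increasing processing time): T2 T7 T1 T8 T3 T4 T5 T6 T9.
T2: 0→6
T7: 6→13
T1: 13→24
T8: 24→39
T3: 39→55
T4: 55→72
T5: 72→92
T6: 92→117
T9: 117→144
Sum = 6+13+24+39+55+72+92+117+144 = 562.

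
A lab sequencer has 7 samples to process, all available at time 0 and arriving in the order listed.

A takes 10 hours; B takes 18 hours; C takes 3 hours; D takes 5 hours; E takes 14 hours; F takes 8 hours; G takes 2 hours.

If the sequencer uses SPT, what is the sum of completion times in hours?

SPT (increasing processing time): G C D F A E B.
G: 0→2
C: 2→5
D: 5→10
F: 10→18
A: 18→28
E: 28→42
B: 42→60
Sum = 2+5+10+18+28+42+60 = 165.

165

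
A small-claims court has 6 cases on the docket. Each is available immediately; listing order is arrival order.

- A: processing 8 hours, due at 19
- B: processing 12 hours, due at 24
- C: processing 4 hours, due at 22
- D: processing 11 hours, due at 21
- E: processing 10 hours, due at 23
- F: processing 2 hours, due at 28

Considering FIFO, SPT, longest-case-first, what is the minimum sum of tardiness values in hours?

FIFO (arrival order): A B C D E F.
A: 0→8, due 19, tardiness 0
B: 8→20, due 24, tardiness 0
C: 20→24, due 22, tardiness 2
D: 24→35, due 21, tardiness 14
E: 35→45, due 23, tardiness 22
F: 45→47, due 28, tardiness 19
Sum = 0+0+2+14+22+19 = 57.
SPT (increasing processing time): F C A E D B.
F: 0→2, due 28, tardiness 0
C: 2→6, due 22, tardiness 0
A: 6→14, due 19, tardiness 0
E: 14→24, due 23, tardiness 1
D: 24→35, due 21, tardiness 14
B: 35→47, due 24, tardiness 23
Sum = 0+0+0+1+14+23 = 38.
LPT (decreasing processing time): B D E A C F.
B: 0→12, due 24, tardiness 0
D: 12→23, due 21, tardiness 2
E: 23→33, due 23, tardiness 10
A: 33→41, due 19, tardiness 22
C: 41→45, due 22, tardiness 23
F: 45→47, due 28, tardiness 19
Sum = 0+2+10+22+23+19 = 76.
FIFO 57, SPT 38, LPT 76 → minimum 38.

38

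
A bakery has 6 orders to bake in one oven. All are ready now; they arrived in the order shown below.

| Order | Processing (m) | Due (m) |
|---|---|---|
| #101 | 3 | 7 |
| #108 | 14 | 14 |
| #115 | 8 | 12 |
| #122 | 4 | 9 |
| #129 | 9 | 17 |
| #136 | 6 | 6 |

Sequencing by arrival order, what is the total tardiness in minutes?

95

FIFO (arrival order): #101 #108 #115 #122 #129 #136.
#101: 0→3, due 7, tardiness 0
#108: 3→17, due 14, tardiness 3
#115: 17→25, due 12, tardiness 13
#122: 25→29, due 9, tardiness 20
#129: 29→38, due 17, tardiness 21
#136: 38→44, due 6, tardiness 38
Sum = 0+3+13+20+21+38 = 95.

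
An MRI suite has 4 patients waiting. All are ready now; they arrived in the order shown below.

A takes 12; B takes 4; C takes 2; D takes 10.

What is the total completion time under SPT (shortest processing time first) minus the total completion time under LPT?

SPT (increasing processing time): C B D A.
C: 0→2
B: 2→6
D: 6→16
A: 16→28
Sum = 2+6+16+28 = 52.
LPT (decreasing processing time): A D B C.
A: 0→12
D: 12→22
B: 22→26
C: 26→28
Sum = 12+22+26+28 = 88.
Difference = 52 − 88 = -36.

-36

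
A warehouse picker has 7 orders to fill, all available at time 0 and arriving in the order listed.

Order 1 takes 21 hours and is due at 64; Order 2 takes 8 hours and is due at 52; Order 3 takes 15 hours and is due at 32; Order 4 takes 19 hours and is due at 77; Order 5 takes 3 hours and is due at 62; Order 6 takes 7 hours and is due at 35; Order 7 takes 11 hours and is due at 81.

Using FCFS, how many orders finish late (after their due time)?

FIFO (arrival order): Order 1 Order 2 Order 3 Order 4 Order 5 Order 6 Order 7.
Order 1: 0→21, due 64, tardiness 0
Order 2: 21→29, due 52, tardiness 0
Order 3: 29→44, due 32, tardiness 12
Order 4: 44→63, due 77, tardiness 0
Order 5: 63→66, due 62, tardiness 4
Order 6: 66→73, due 35, tardiness 38
Order 7: 73→84, due 81, tardiness 3
Late orders: 4.

4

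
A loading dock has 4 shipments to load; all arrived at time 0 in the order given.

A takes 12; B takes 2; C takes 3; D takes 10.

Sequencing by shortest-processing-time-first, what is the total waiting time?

SPT (increasing processing time): B C D A.
B: waits 0, runs 0→2
C: waits 2, runs 2→5
D: waits 5, runs 5→15
A: waits 15, runs 15→27
Sum = 0+2+5+15 = 22.

22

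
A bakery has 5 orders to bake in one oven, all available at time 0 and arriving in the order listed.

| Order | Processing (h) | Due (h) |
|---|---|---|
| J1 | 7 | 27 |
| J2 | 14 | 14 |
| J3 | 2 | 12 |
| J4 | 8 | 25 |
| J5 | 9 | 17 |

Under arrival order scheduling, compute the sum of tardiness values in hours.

FIFO (arrival order): J1 J2 J3 J4 J5.
J1: 0→7, due 27, tardiness 0
J2: 7→21, due 14, tardiness 7
J3: 21→23, due 12, tardiness 11
J4: 23→31, due 25, tardiness 6
J5: 31→40, due 17, tardiness 23
Sum = 0+7+11+6+23 = 47.

47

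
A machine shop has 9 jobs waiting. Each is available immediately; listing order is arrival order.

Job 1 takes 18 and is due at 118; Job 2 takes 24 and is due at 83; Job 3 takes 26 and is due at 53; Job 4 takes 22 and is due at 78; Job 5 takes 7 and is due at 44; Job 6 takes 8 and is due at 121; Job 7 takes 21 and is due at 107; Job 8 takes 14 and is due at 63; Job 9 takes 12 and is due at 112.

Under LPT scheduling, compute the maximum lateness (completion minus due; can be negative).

LPT (decreasing processing time): Job 3 Job 2 Job 4 Job 7 Job 1 Job 8 Job 9 Job 6 Job 5.
Job 3: 0→26, due 53, lateness -27
Job 2: 26→50, due 83, lateness -33
Job 4: 50→72, due 78, lateness -6
Job 7: 72→93, due 107, lateness -14
Job 1: 93→111, due 118, lateness -7
Job 8: 111→125, due 63, lateness 62
Job 9: 125→137, due 112, lateness 25
Job 6: 137→145, due 121, lateness 24
Job 5: 145→152, due 44, lateness 108
Maximum = 108.

108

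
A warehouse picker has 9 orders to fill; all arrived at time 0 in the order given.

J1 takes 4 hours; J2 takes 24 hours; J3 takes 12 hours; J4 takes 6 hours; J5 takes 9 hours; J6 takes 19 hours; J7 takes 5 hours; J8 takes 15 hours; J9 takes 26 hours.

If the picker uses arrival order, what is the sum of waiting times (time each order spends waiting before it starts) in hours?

FIFO (arrival order): J1 J2 J3 J4 J5 J6 J7 J8 J9.
J1: waits 0, runs 0→4
J2: waits 4, runs 4→28
J3: waits 28, runs 28→40
J4: waits 40, runs 40→46
J5: waits 46, runs 46→55
J6: waits 55, runs 55→74
J7: waits 74, runs 74→79
J8: waits 79, runs 79→94
J9: waits 94, runs 94→120
Sum = 0+4+28+40+46+55+74+79+94 = 420.

420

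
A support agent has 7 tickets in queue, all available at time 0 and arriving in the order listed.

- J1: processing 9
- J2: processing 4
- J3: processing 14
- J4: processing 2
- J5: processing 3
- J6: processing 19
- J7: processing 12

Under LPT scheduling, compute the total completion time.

LPT (decreasing processing time): J6 J3 J7 J1 J2 J5 J4.
J6: 0→19
J3: 19→33
J7: 33→45
J1: 45→54
J2: 54→58
J5: 58→61
J4: 61→63
Sum = 19+33+45+54+58+61+63 = 333.

333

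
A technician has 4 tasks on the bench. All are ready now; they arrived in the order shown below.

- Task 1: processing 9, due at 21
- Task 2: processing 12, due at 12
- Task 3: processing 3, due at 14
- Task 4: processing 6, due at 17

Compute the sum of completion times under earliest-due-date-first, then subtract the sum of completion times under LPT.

-12

EDD (increasing due date): Task 2 Task 3 Task 4 Task 1.
Task 2: 0→12
Task 3: 12→15
Task 4: 15→21
Task 1: 21→30
Sum = 12+15+21+30 = 78.
LPT (decreasing processing time): Task 2 Task 1 Task 4 Task 3.
Task 2: 0→12
Task 1: 12→21
Task 4: 21→27
Task 3: 27→30
Sum = 12+21+27+30 = 90.
Difference = 78 − 90 = -12.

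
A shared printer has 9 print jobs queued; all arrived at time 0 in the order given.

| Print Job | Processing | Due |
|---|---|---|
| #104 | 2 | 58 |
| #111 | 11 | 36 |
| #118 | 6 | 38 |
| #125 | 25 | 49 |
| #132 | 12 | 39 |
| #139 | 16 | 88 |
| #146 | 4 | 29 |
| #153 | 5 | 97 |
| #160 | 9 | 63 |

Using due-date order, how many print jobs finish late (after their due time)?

3

EDD (increasing due date): #146 #111 #118 #132 #125 #104 #160 #139 #153.
#146: 0→4, due 29, tardiness 0
#111: 4→15, due 36, tardiness 0
#118: 15→21, due 38, tardiness 0
#132: 21→33, due 39, tardiness 0
#125: 33→58, due 49, tardiness 9
#104: 58→60, due 58, tardiness 2
#160: 60→69, due 63, tardiness 6
#139: 69→85, due 88, tardiness 0
#153: 85→90, due 97, tardiness 0
Late print jobs: 3.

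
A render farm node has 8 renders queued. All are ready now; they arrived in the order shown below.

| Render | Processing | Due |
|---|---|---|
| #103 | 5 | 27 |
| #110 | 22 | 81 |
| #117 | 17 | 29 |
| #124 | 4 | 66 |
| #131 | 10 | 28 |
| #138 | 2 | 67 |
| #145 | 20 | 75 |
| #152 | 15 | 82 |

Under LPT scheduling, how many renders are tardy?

LPT (decreasing processing time): #110 #145 #117 #152 #131 #103 #124 #138.
#110: 0→22, due 81, tardiness 0
#145: 22→42, due 75, tardiness 0
#117: 42→59, due 29, tardiness 30
#152: 59→74, due 82, tardiness 0
#131: 74→84, due 28, tardiness 56
#103: 84→89, due 27, tardiness 62
#124: 89→93, due 66, tardiness 27
#138: 93→95, due 67, tardiness 28
Late renders: 5.

5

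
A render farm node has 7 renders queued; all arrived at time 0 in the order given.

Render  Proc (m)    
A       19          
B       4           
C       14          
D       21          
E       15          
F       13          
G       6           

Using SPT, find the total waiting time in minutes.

197

SPT (increasing processing time): B G F C E A D.
B: waits 0, runs 0→4
G: waits 4, runs 4→10
F: waits 10, runs 10→23
C: waits 23, runs 23→37
E: waits 37, runs 37→52
A: waits 52, runs 52→71
D: waits 71, runs 71→92
Sum = 0+4+10+23+37+52+71 = 197.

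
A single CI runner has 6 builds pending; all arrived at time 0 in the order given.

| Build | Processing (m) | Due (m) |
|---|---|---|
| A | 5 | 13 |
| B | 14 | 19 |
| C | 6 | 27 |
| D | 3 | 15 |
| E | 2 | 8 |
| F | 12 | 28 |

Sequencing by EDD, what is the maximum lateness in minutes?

EDD (increasing due date): E A D B C F.
E: 0→2, due 8, lateness -6
A: 2→7, due 13, lateness -6
D: 7→10, due 15, lateness -5
B: 10→24, due 19, lateness 5
C: 24→30, due 27, lateness 3
F: 30→42, due 28, lateness 14
Maximum = 14.

14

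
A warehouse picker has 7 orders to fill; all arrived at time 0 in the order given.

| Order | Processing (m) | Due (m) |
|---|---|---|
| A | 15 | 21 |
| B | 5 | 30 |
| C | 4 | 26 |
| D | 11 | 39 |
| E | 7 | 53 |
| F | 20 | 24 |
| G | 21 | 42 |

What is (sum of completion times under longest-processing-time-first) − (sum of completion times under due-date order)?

74

LPT (decreasing processing time): G F A D E B C.
G: 0→21
F: 21→41
A: 41→56
D: 56→67
E: 67→74
B: 74→79
C: 79→83
Sum = 21+41+56+67+74+79+83 = 421.
EDD (increasing due date): A F C B D G E.
A: 0→15
F: 15→35
C: 35→39
B: 39→44
D: 44→55
G: 55→76
E: 76→83
Sum = 15+35+39+44+55+76+83 = 347.
Difference = 421 − 347 = 74.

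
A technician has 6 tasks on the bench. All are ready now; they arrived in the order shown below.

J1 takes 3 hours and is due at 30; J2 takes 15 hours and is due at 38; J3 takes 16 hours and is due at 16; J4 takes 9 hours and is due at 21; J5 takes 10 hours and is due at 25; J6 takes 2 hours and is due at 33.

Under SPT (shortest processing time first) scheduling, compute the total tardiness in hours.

SPT (increasing processing time): J6 J1 J4 J5 J2 J3.
J6: 0→2, due 33, tardiness 0
J1: 2→5, due 30, tardiness 0
J4: 5→14, due 21, tardiness 0
J5: 14→24, due 25, tardiness 0
J2: 24→39, due 38, tardiness 1
J3: 39→55, due 16, tardiness 39
Sum = 0+0+0+0+1+39 = 40.

40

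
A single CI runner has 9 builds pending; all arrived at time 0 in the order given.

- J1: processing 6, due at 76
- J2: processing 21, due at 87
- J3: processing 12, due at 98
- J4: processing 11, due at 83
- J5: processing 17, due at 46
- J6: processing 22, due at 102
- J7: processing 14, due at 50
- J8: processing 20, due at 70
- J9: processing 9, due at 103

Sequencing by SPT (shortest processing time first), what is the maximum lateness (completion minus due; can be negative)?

SPT (increasing processing time): J1 J9 J4 J3 J7 J5 J8 J2 J6.
J1: 0→6, due 76, lateness -70
J9: 6→15, due 103, lateness -88
J4: 15→26, due 83, lateness -57
J3: 26→38, due 98, lateness -60
J7: 38→52, due 50, lateness 2
J5: 52→69, due 46, lateness 23
J8: 69→89, due 70, lateness 19
J2: 89→110, due 87, lateness 23
J6: 110→132, due 102, lateness 30
Maximum = 30.

30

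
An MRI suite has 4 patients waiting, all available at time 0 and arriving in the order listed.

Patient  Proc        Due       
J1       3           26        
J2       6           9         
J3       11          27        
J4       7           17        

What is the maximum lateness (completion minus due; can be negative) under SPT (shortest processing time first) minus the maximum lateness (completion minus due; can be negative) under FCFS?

-10

SPT (increasing processing time): J1 J2 J4 J3.
J1: 0→3, due 26, lateness -23
J2: 3→9, due 9, lateness 0
J4: 9→16, due 17, lateness -1
J3: 16→27, due 27, lateness 0
Maximum = 0.
FIFO (arrival order): J1 J2 J3 J4.
J1: 0→3, due 26, lateness -23
J2: 3→9, due 9, lateness 0
J3: 9→20, due 27, lateness -7
J4: 20→27, due 17, lateness 10
Maximum = 10.
Difference = 0 − 10 = -10.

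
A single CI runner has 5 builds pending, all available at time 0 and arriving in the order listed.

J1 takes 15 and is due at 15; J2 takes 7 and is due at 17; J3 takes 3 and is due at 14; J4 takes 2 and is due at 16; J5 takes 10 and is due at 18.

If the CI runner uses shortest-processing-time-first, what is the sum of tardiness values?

SPT (increasing processing time): J4 J3 J2 J5 J1.
J4: 0→2, due 16, tardiness 0
J3: 2→5, due 14, tardiness 0
J2: 5→12, due 17, tardiness 0
J5: 12→22, due 18, tardiness 4
J1: 22→37, due 15, tardiness 22
Sum = 0+0+0+4+22 = 26.

26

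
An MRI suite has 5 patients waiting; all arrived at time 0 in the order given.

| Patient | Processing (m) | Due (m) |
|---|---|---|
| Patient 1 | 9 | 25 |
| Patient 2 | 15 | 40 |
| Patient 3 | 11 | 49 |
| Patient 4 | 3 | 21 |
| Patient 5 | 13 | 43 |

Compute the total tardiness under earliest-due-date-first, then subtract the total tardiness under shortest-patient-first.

-9

EDD (increasing due date): Patient 4 Patient 1 Patient 2 Patient 5 Patient 3.
Patient 4: 0→3, due 21, tardiness 0
Patient 1: 3→12, due 25, tardiness 0
Patient 2: 12→27, due 40, tardiness 0
Patient 5: 27→40, due 43, tardiness 0
Patient 3: 40→51, due 49, tardiness 2
Sum = 0+0+0+0+2 = 2.
SPT (increasing processing time): Patient 4 Patient 1 Patient 3 Patient 5 Patient 2.
Patient 4: 0→3, due 21, tardiness 0
Patient 1: 3→12, due 25, tardiness 0
Patient 3: 12→23, due 49, tardiness 0
Patient 5: 23→36, due 43, tardiness 0
Patient 2: 36→51, due 40, tardiness 11
Sum = 0+0+0+0+11 = 11.
Difference = 2 − 11 = -9.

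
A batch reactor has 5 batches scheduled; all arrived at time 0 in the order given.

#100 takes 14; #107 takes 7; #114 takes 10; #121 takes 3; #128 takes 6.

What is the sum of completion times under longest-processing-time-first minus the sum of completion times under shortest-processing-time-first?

52

LPT (decreasing processing time): #100 #114 #107 #128 #121.
#100: 0→14
#114: 14→24
#107: 24→31
#128: 31→37
#121: 37→40
Sum = 14+24+31+37+40 = 146.
SPT (increasing processing time): #121 #128 #107 #114 #100.
#121: 0→3
#128: 3→9
#107: 9→16
#114: 16→26
#100: 26→40
Sum = 3+9+16+26+40 = 94.
Difference = 146 − 94 = 52.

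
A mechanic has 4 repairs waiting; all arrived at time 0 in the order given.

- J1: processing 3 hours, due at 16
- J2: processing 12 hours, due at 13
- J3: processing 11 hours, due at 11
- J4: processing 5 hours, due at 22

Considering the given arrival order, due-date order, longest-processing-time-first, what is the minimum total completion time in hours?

FIFO (arrival order): J1 J2 J3 J4.
J1: 0→3
J2: 3→15
J3: 15→26
J4: 26→31
Sum = 3+15+26+31 = 75.
EDD (increasing due date): J3 J2 J1 J4.
J3: 0→11
J2: 11→23
J1: 23→26
J4: 26→31
Sum = 11+23+26+31 = 91.
LPT (decreasing processing time): J2 J3 J4 J1.
J2: 0→12
J3: 12→23
J4: 23→28
J1: 28→31
Sum = 12+23+28+31 = 94.
FIFO 75, EDD 91, LPT 94 → minimum 75.

75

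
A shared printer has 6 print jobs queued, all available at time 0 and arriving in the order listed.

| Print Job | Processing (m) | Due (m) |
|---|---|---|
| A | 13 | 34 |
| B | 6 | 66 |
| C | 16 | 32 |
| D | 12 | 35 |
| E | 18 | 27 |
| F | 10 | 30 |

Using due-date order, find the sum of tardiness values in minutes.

EDD (increasing due date): E F C A D B.
E: 0→18, due 27, tardiness 0
F: 18→28, due 30, tardiness 0
C: 28→44, due 32, tardiness 12
A: 44→57, due 34, tardiness 23
D: 57→69, due 35, tardiness 34
B: 69→75, due 66, tardiness 9
Sum = 0+0+12+23+34+9 = 78.

78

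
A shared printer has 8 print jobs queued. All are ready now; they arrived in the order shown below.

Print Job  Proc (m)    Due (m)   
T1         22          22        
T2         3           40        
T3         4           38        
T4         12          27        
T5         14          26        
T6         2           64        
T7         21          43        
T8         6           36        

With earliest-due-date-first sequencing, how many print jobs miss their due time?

EDD (increasing due date): T1 T5 T4 T8 T3 T2 T7 T6.
T1: 0→22, due 22, tardiness 0
T5: 22→36, due 26, tardiness 10
T4: 36→48, due 27, tardiness 21
T8: 48→54, due 36, tardiness 18
T3: 54→58, due 38, tardiness 20
T2: 58→61, due 40, tardiness 21
T7: 61→82, due 43, tardiness 39
T6: 82→84, due 64, tardiness 20
Late print jobs: 7.

7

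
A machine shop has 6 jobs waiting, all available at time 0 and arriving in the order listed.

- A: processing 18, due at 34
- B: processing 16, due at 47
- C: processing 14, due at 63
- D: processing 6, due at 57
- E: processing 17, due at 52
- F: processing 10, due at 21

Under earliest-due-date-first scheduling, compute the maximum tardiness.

18

EDD (increasing due date): F A B E D C.
F: 0→10, due 21, tardiness 0
A: 10→28, due 34, tardiness 0
B: 28→44, due 47, tardiness 0
E: 44→61, due 52, tardiness 9
D: 61→67, due 57, tardiness 10
C: 67→81, due 63, tardiness 18
Maximum = 18.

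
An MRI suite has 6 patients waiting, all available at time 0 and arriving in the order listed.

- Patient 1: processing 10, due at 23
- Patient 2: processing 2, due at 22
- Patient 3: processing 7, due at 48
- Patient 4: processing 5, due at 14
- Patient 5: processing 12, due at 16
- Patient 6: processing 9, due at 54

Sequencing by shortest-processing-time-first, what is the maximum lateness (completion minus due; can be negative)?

SPT (increasing processing time): Patient 2 Patient 4 Patient 3 Patient 6 Patient 1 Patient 5.
Patient 2: 0→2, due 22, lateness -20
Patient 4: 2→7, due 14, lateness -7
Patient 3: 7→14, due 48, lateness -34
Patient 6: 14→23, due 54, lateness -31
Patient 1: 23→33, due 23, lateness 10
Patient 5: 33→45, due 16, lateness 29
Maximum = 29.

29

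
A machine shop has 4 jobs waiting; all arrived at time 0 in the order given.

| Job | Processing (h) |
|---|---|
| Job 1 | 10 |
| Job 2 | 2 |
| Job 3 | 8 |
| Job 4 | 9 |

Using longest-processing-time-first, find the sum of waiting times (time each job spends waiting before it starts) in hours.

LPT (decreasing processing time): Job 1 Job 4 Job 3 Job 2.
Job 1: waits 0, runs 0→10
Job 4: waits 10, runs 10→19
Job 3: waits 19, runs 19→27
Job 2: waits 27, runs 27→29
Sum = 0+10+19+27 = 56.

56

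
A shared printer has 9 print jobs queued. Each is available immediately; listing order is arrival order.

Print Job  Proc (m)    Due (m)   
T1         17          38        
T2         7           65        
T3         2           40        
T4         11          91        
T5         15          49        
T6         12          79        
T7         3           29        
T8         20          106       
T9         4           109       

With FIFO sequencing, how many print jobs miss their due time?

2

FIFO (arrival order): T1 T2 T3 T4 T5 T6 T7 T8 T9.
T1: 0→17, due 38, tardiness 0
T2: 17→24, due 65, tardiness 0
T3: 24→26, due 40, tardiness 0
T4: 26→37, due 91, tardiness 0
T5: 37→52, due 49, tardiness 3
T6: 52→64, due 79, tardiness 0
T7: 64→67, due 29, tardiness 38
T8: 67→87, due 106, tardiness 0
T9: 87→91, due 109, tardiness 0
Late print jobs: 2.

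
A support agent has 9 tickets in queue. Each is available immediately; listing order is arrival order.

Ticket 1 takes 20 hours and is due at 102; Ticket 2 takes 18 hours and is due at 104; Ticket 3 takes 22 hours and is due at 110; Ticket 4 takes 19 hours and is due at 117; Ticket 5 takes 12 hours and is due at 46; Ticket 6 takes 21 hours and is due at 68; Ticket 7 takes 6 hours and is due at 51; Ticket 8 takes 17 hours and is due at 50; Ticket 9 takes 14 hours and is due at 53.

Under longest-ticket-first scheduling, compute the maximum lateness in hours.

LPT (decreasing processing time): Ticket 3 Ticket 6 Ticket 1 Ticket 4 Ticket 2 Ticket 8 Ticket 9 Ticket 5 Ticket 7.
Ticket 3: 0→22, due 110, lateness -88
Ticket 6: 22→43, due 68, lateness -25
Ticket 1: 43→63, due 102, lateness -39
Ticket 4: 63→82, due 117, lateness -35
Ticket 2: 82→100, due 104, lateness -4
Ticket 8: 100→117, due 50, lateness 67
Ticket 9: 117→131, due 53, lateness 78
Ticket 5: 131→143, due 46, lateness 97
Ticket 7: 143→149, due 51, lateness 98
Maximum = 98.

98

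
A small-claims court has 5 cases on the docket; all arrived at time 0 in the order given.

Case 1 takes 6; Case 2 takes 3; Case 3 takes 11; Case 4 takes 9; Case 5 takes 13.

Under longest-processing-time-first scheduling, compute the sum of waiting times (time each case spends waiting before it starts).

109

LPT (decreasing processing time): Case 5 Case 3 Case 4 Case 1 Case 2.
Case 5: waits 0, runs 0→13
Case 3: waits 13, runs 13→24
Case 4: waits 24, runs 24→33
Case 1: waits 33, runs 33→39
Case 2: waits 39, runs 39→42
Sum = 0+13+24+33+39 = 109.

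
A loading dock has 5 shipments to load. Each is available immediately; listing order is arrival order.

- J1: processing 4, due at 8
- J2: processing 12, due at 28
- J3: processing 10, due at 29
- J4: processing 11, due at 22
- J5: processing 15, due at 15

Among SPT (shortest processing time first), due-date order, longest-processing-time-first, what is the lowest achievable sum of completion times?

SPT (increasing processing time): J1 J3 J4 J2 J5.
J1: 0→4
J3: 4→14
J4: 14→25
J2: 25→37
J5: 37→52
Sum = 4+14+25+37+52 = 132.
EDD (increasing due date): J1 J5 J4 J2 J3.
J1: 0→4
J5: 4→19
J4: 19→30
J2: 30→42
J3: 42→52
Sum = 4+19+30+42+52 = 147.
LPT (decreasing processing time): J5 J2 J4 J3 J1.
J5: 0→15
J2: 15→27
J4: 27→38
J3: 38→48
J1: 48→52
Sum = 15+27+38+48+52 = 180.
SPT 132, EDD 147, LPT 180 → minimum 132.

132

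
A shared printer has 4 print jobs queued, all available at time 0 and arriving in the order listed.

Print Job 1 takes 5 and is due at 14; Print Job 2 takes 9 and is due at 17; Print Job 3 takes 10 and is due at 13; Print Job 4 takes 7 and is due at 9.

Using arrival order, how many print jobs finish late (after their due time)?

2

FIFO (arrival order): Print Job 1 Print Job 2 Print Job 3 Print Job 4.
Print Job 1: 0→5, due 14, tardiness 0
Print Job 2: 5→14, due 17, tardiness 0
Print Job 3: 14→24, due 13, tardiness 11
Print Job 4: 24→31, due 9, tardiness 22
Late print jobs: 2.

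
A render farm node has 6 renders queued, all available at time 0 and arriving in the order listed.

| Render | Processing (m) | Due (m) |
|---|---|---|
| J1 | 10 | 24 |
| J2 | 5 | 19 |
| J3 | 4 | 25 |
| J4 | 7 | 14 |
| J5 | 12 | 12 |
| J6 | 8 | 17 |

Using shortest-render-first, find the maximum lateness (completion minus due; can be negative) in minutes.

34

SPT (increasing processing time): J3 J2 J4 J6 J1 J5.
J3: 0→4, due 25, lateness -21
J2: 4→9, due 19, lateness -10
J4: 9→16, due 14, lateness 2
J6: 16→24, due 17, lateness 7
J1: 24→34, due 24, lateness 10
J5: 34→46, due 12, lateness 34
Maximum = 34.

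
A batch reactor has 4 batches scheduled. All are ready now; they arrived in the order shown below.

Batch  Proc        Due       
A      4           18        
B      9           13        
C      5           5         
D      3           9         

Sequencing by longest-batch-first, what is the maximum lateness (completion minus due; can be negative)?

LPT (decreasing processing time): B C A D.
B: 0→9, due 13, lateness -4
C: 9→14, due 5, lateness 9
A: 14→18, due 18, lateness 0
D: 18→21, due 9, lateness 12
Maximum = 12.

12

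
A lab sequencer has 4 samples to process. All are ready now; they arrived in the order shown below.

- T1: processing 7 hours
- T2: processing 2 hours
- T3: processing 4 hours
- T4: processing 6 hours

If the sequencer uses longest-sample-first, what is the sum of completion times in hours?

56

LPT (decreasing processing time): T1 T4 T3 T2.
T1: 0→7
T4: 7→13
T3: 13→17
T2: 17→19
Sum = 7+13+17+19 = 56.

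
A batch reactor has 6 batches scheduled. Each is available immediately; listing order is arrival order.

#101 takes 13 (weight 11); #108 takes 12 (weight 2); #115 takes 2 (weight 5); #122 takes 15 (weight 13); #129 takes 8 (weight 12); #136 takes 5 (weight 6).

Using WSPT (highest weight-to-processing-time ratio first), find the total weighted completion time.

1193

WSPT (decreasing weight/processing-time ratio): #115 #129 #136 #122 #101 #108.
#115: finishes 2, weight 5, w·C = 10
#129: finishes 10, weight 12, w·C = 120
#136: finishes 15, weight 6, w·C = 90
#122: finishes 30, weight 13, w·C = 390
#101: finishes 43, weight 11, w·C = 473
#108: finishes 55, weight 2, w·C = 110
Sum = 10+120+90+390+473+110 = 1193.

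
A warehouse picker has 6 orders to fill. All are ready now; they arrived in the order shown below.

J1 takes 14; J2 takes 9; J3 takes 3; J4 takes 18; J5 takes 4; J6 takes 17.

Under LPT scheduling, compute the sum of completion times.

287

LPT (decreasing processing time): J4 J6 J1 J2 J5 J3.
J4: 0→18
J6: 18→35
J1: 35→49
J2: 49→58
J5: 58→62
J3: 62→65
Sum = 18+35+49+58+62+65 = 287.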